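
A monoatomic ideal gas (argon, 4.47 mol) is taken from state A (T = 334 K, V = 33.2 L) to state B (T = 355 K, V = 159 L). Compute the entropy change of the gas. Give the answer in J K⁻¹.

ΔS = 61.6 J/K

Entropy is a state function: ΔS = nC_V ln(T₂/T₁) + nR ln(V₂/V₁), with C_V = 3R/2 = 12.47 J mol⁻¹ K⁻¹ for a monoatomic ideal gas.
ΔS = 4.47 × [12.47 × ln(355/334) + 8.314 × ln(159/33.2)] = 61.6 J/K.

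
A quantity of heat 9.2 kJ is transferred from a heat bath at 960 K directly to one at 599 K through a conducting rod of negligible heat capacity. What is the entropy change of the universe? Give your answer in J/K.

ΔS_hot = −Q/T_H = −9200/960 = -9.583 J/K and ΔS_cold = +Q/T_C = 9200/599 = 15.36 J/K.
ΔS_total = -9.583 + 15.36 = 5.78 J/K, positive as the second law requires.

ΔS_total = 5.78 J/K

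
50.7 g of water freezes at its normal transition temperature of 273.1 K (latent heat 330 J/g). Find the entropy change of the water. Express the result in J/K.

ΔS = -61.3 J/K

Heat released by the substance: Q = −mL = −50.7 × 330 = −16731 J.
At constant T, ΔS = Q_rev/T = −16731 / 273.1 = -61.3 J/K.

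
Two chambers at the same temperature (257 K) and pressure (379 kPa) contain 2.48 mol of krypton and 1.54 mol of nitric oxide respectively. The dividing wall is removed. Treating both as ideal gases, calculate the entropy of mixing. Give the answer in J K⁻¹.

Mole fractions: x_A = 2.48/4.02 = 0.617, x_B = 0.383.
ΔS_mix = −R(n_A ln x_A + n_B ln x_B) = −8.314 × (2.48 ln 0.617 + 1.54 ln 0.383) = 22.2 J/K.

ΔS_mix = 22.2 J/K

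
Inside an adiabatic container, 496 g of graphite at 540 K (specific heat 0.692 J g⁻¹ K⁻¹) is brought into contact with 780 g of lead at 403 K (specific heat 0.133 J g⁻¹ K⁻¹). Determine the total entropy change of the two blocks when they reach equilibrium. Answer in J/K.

Energy balance: T_f = (m₁c₁T₁ + m₂c₂T₂)/(m₁c₁ + m₂c₂) = 508.2 K.
ΔS₁ = m₁c₁ ln(T_f/T₁) = 343.232 × ln(508.2/540) = -20.83 J/K.
ΔS₂ = m₂c₂ ln(T_f/T₂) = 103.74 × ln(508.2/403) = 24.06 J/K.
ΔS_total = -20.83 + 24.06 = 3.23 J/K.

ΔS_total = 3.23 J/K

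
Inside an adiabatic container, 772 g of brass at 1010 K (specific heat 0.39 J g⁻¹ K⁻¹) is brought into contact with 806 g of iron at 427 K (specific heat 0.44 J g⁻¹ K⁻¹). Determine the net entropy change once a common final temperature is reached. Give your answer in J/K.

ΔS_total = 59.9 J/K

Energy balance: T_f = (m₁c₁T₁ + m₂c₂T₂)/(m₁c₁ + m₂c₂) = 694.69 K.
ΔS₁ = m₁c₁ ln(T_f/T₁) = 301.08 × ln(694.69/1010) = -112.7 J/K.
ΔS₂ = m₂c₂ ln(T_f/T₂) = 354.64 × ln(694.69/427) = 172.6 J/K.
ΔS_total = -112.7 + 172.6 = 59.9 J/K.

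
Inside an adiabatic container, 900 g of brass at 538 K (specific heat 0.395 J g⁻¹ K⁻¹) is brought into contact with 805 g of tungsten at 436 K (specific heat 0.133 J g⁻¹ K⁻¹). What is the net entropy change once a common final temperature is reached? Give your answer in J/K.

Energy balance: T_f = (m₁c₁T₁ + m₂c₂T₂)/(m₁c₁ + m₂c₂) = 514.39 K.
ΔS₁ = m₁c₁ ln(T_f/T₁) = 355.5 × ln(514.39/538) = -15.95 J/K.
ΔS₂ = m₂c₂ ln(T_f/T₂) = 107.065 × ln(514.39/436) = 17.7 J/K.
ΔS_total = -15.95 + 17.7 = 1.75 J/K.

ΔS_total = 1.75 J/K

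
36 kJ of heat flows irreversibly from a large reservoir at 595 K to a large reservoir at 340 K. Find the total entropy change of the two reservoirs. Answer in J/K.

ΔS_total = 45.4 J/K

ΔS_hot = −Q/T_H = −36000/595 = -60.5 J/K and ΔS_cold = +Q/T_C = 36000/340 = 105.9 J/K.
ΔS_total = -60.5 + 105.9 = 45.4 J/K, positive as the second law requires.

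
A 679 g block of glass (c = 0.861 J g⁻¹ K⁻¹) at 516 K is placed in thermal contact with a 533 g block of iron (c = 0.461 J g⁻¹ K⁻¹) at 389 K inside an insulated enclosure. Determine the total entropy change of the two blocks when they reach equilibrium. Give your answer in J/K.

ΔS_total = 6.63 J/K

Energy balance: T_f = (m₁c₁T₁ + m₂c₂T₂)/(m₁c₁ + m₂c₂) = 478.42 K.
ΔS₁ = m₁c₁ ln(T_f/T₁) = 584.619 × ln(478.42/516) = -44.21 J/K.
ΔS₂ = m₂c₂ ln(T_f/T₂) = 245.713 × ln(478.42/389) = 50.84 J/K.
ΔS_total = -44.21 + 50.84 = 6.63 J/K.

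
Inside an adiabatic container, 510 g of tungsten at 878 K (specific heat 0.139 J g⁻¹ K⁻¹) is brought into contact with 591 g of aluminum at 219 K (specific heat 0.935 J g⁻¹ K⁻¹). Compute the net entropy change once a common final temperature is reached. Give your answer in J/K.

Energy balance: T_f = (m₁c₁T₁ + m₂c₂T₂)/(m₁c₁ + m₂c₂) = 293.93 K.
ΔS₁ = m₁c₁ ln(T_f/T₁) = 70.89 × ln(293.93/878) = -77.58 J/K.
ΔS₂ = m₂c₂ ln(T_f/T₂) = 552.585 × ln(293.93/219) = 162.6 J/K.
ΔS_total = -77.58 + 162.6 = 85 J/K.

ΔS_total = 85 J/K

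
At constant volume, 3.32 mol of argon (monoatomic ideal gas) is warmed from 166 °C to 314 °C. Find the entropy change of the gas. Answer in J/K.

In kelvin: T₁ = 439.15 K, T₂ = 587.15 K. At constant volume, ΔS = nC_V ln(T₂/T₁) with C_V = 3R/2 = 12.47 J mol⁻¹ K⁻¹.
ΔS = 3.32 × 12.47 × ln(587.15/439.15) = 12 J/K.

ΔS = 12 J/K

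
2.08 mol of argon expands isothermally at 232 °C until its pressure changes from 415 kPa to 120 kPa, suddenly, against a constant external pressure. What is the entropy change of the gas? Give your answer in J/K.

ΔS_gas = 21.5 J/K

Entropy is a state function, so ΔS_gas depends only on the end states.
For an isothermal ideal gas ΔS_gas = nR ln(P₁/P₂) = 2.08 × 8.314 × ln(415/120) = 21.5 J/K.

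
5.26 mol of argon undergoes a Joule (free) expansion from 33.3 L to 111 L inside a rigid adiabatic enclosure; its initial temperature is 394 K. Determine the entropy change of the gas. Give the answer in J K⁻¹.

ΔS_gas = 52.7 J/K

For an ideal gas in free expansion Q = 0 and W = 0, so T is unchanged.
Entropy is a state function; using a reversible isothermal path, ΔS_gas = nR ln(V₂/V₁) = 5.26 × 8.314 × ln(111/33.3) = 52.7 J/K.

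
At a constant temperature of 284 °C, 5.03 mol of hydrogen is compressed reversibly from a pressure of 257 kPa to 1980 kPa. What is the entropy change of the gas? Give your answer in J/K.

For an isothermal ideal gas ΔS_gas = nR ln(P₁/P₂) = 5.03 × 8.314 × ln(257/1980) = -85.4 J/K.

ΔS_gas = -85.4 J/K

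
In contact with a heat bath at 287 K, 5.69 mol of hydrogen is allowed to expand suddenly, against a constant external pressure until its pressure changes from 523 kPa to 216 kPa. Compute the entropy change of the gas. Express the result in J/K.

Entropy is a state function, so ΔS_gas depends only on the end states.
For an isothermal ideal gas ΔS_gas = nR ln(P₁/P₂) = 5.69 × 8.314 × ln(523/216) = 41.8 J/K.

ΔS_gas = 41.8 J/K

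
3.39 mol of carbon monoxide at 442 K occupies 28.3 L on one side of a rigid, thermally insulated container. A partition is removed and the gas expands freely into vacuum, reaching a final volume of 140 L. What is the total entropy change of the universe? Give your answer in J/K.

ΔS_universe = 45.1 J/K

For an ideal gas in free expansion Q = 0 and W = 0, so T is unchanged.
Entropy is a state function; using a reversible isothermal path, ΔS_gas = nR ln(V₂/V₁) = 3.39 × 8.314 × ln(140/28.3) = 45.1 J/K.
The insulated surroundings exchange no heat, so ΔS_surr = 0 and ΔS_universe = ΔS_gas.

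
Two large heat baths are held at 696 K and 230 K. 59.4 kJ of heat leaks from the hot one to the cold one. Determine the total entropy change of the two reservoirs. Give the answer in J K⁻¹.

ΔS_hot = −Q/T_H = −59400/696 = -85.34 J/K and ΔS_cold = +Q/T_C = 59400/230 = 258.3 J/K.
ΔS_total = -85.34 + 258.3 = 173 J/K, positive as the second law requires.

ΔS_total = 173 J/K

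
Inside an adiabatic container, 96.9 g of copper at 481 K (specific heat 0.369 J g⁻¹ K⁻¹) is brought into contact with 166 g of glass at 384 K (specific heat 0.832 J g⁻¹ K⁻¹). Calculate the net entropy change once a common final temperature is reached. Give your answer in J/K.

Energy balance: T_f = (m₁c₁T₁ + m₂c₂T₂)/(m₁c₁ + m₂c₂) = 403.95 K.
ΔS₁ = m₁c₁ ln(T_f/T₁) = 35.7561 × ln(403.95/481) = -6.2423 J/K.
ΔS₂ = m₂c₂ ln(T_f/T₂) = 138.112 × ln(403.95/384) = 6.9945 J/K.
ΔS_total = -6.2423 + 6.9945 = 0.752 J/K.

ΔS_total = 0.752 J/K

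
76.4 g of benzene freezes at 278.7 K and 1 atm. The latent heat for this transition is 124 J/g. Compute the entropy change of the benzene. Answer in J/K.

ΔS = -34 J/K

Heat released by the substance: Q = −mL = −76.4 × 124 = −9473.6 J.
At constant T, ΔS = Q_rev/T = −9473.6 / 278.7 = -34 J/K.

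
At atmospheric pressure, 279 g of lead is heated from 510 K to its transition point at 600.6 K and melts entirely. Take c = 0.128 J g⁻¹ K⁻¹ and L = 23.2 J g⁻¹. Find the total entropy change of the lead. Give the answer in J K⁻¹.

ΔS = 16.6 J/K

Warming step: ΔS₁ = m c ln(T_tr/T_i) = 279 × 0.128 × ln(600.6/510) = 5.84 J/K.
Phase change: ΔS₂ = +mL/T_tr = 279 × 23.2 / 600.6 = 10.78 J/K.
ΔS_total = (5.84) + (10.78) = 16.6 J/K.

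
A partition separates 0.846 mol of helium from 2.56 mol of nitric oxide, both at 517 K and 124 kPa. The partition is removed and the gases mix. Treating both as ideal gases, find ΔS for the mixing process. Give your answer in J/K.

Mole fractions: x_A = 0.846/3.41 = 0.248, x_B = 0.752.
ΔS_mix = −R(n_A ln x_A + n_B ln x_B) = −8.314 × (0.846 ln 0.248 + 2.56 ln 0.752) = 15.9 J/K.

ΔS_mix = 15.9 J/K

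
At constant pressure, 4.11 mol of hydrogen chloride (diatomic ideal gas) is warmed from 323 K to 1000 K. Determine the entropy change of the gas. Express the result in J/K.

ΔS = 135 J/K

At constant pressure, ΔS = nC_p ln(T₂/T₁) with C_p = 7R/2 = 29.1 J mol⁻¹ K⁻¹.
ΔS = 4.11 × 29.1 × ln(1000/323) = 135 J/K.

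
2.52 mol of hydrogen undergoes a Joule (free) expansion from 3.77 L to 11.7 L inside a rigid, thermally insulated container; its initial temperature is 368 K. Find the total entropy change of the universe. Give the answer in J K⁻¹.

ΔS_universe = 23.7 J/K

For an ideal gas in free expansion Q = 0 and W = 0, so T is unchanged.
Entropy is a state function; using a reversible isothermal path, ΔS_gas = nR ln(V₂/V₁) = 2.52 × 8.314 × ln(11.7/3.77) = 23.7 J/K.
The insulated surroundings exchange no heat, so ΔS_surr = 0 and ΔS_universe = ΔS_gas.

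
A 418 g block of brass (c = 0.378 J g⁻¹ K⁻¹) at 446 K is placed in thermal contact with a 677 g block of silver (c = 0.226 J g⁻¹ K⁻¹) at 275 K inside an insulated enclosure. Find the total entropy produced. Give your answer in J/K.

Energy balance: T_f = (m₁c₁T₁ + m₂c₂T₂)/(m₁c₁ + m₂c₂) = 361.88 K.
ΔS₁ = m₁c₁ ln(T_f/T₁) = 158.004 × ln(361.88/446) = -33.026 J/K.
ΔS₂ = m₂c₂ ln(T_f/T₂) = 153.002 × ln(361.88/275) = 42.003 J/K.
ΔS_total = -33.026 + 42.003 = 8.98 J/K.

ΔS_total = 8.98 J/K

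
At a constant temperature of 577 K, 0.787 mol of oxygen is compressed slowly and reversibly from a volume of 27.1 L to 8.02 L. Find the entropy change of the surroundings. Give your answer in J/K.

ΔS_surr = 7.97 J/K

For an isothermal ideal gas ΔS_gas = nR ln(V₂/V₁) = 0.787 × 8.314 × ln(8.02/27.1) = -7.97 J/K.
The process is reversible, so ΔS_surr = −ΔS_gas = 7.97 J/K and ΔS_universe = 0.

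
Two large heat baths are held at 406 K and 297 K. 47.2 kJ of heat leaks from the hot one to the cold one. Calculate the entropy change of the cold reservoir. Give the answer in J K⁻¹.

ΔS_cold = 159 J/K

The cold reservoir gains heat Q, so ΔS_cold = +Q/T_C = 47200/297 = 159 J/K.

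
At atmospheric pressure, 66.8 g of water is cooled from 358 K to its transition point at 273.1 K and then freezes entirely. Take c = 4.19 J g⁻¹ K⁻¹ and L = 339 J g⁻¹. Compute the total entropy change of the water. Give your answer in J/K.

Cooling step: ΔS₁ = m c ln(T_tr/T_i) = 66.8 × 4.19 × ln(273.1/358) = -75.77 J/K.
Phase change: ΔS₂ = −mL/T_tr = −66.8 × 339 / 273.1 = -82.92 J/K.
ΔS_total = (-75.77) + (-82.92) = -159 J/K.

ΔS = -159 J/K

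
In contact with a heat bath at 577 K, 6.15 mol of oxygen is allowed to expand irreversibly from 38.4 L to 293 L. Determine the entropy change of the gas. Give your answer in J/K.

ΔS_gas = 104 J/K

Entropy is a state function, so ΔS_gas depends only on the end states.
For an isothermal ideal gas ΔS_gas = nR ln(V₂/V₁) = 6.15 × 8.314 × ln(293/38.4) = 104 J/K.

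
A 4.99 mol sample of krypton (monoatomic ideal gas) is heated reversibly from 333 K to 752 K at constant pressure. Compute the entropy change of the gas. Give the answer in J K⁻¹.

ΔS = 84.5 J/K

At constant pressure, ΔS = nC_p ln(T₂/T₁) with C_p = 5R/2 = 20.79 J mol⁻¹ K⁻¹.
ΔS = 4.99 × 20.79 × ln(752/333) = 84.5 J/K.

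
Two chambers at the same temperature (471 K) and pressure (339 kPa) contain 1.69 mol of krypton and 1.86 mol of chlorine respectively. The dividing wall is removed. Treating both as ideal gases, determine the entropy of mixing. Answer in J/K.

Mole fractions: x_A = 1.69/3.55 = 0.476, x_B = 0.524.
ΔS_mix = −R(n_A ln x_A + n_B ln x_B) = −8.314 × (1.69 ln 0.476 + 1.86 ln 0.524) = 20.4 J/K.

ΔS_mix = 20.4 J/K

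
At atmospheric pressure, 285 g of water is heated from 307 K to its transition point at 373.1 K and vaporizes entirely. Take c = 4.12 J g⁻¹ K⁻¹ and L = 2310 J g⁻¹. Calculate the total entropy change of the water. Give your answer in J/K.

ΔS = 1990 J/K

Warming step: ΔS₁ = m c ln(T_tr/T_i) = 285 × 4.12 × ln(373.1/307) = 229 J/K.
Phase change: ΔS₂ = +mL/T_tr = 285 × 2310 / 373.1 = 1765 J/K.
ΔS_total = (229) + (1765) = 1990 J/K.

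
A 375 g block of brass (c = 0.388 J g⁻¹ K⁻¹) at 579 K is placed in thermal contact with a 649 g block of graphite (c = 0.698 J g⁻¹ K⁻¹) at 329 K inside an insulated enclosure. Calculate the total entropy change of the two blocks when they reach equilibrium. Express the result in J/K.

ΔS_total = 19.2 J/K

Energy balance: T_f = (m₁c₁T₁ + m₂c₂T₂)/(m₁c₁ + m₂c₂) = 389.78 K.
ΔS₁ = m₁c₁ ln(T_f/T₁) = 145.5 × ln(389.78/579) = -57.58 J/K.
ΔS₂ = m₂c₂ ln(T_f/T₂) = 453.002 × ln(389.78/329) = 76.79 J/K.
ΔS_total = -57.58 + 76.79 = 19.2 J/K.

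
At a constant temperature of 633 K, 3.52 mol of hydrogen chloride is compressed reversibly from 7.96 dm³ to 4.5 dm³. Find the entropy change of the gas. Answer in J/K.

For an isothermal ideal gas ΔS_gas = nR ln(V₂/V₁) = 3.52 × 8.314 × ln(4.5/7.96) = -16.7 J/K.

ΔS_gas = -16.7 J/K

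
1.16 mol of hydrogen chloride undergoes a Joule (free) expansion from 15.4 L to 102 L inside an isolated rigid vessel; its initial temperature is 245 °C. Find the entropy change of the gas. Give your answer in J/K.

For an ideal gas in free expansion Q = 0 and W = 0, so T is unchanged.
Entropy is a state function; using a reversible isothermal path, ΔS_gas = nR ln(V₂/V₁) = 1.16 × 8.314 × ln(102/15.4) = 18.2 J/K.

ΔS_gas = 18.2 J/K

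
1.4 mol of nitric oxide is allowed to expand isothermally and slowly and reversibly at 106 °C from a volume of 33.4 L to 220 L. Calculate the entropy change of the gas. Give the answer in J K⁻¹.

ΔS_gas = 21.9 J/K

For an isothermal ideal gas ΔS_gas = nR ln(V₂/V₁) = 1.4 × 8.314 × ln(220/33.4) = 21.9 J/K.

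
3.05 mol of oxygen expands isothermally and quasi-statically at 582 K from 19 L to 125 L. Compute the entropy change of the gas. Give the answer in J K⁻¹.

For an isothermal ideal gas ΔS_gas = nR ln(V₂/V₁) = 3.05 × 8.314 × ln(125/19) = 47.8 J/K.

ΔS_gas = 47.8 J/K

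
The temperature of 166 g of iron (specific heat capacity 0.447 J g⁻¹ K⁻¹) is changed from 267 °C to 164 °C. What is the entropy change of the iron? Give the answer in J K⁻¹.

In kelvin: T₁ = 540.15 K, T₂ = 437.15 K. ΔS = ∫dQ_rev/T = m c ln(T₂/T₁) = 166 × 0.447 × ln(437.15/540.15) = -15.7 J/K.

ΔS = -15.7 J/K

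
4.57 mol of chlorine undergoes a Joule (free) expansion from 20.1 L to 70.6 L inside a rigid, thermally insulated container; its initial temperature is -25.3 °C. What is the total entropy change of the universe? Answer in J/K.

No heat is exchanged and no work is done, so the ideal-gas temperature stays constant.
Entropy is a state function; using a reversible isothermal path, ΔS_gas = nR ln(V₂/V₁) = 4.57 × 8.314 × ln(70.6/20.1) = 47.7 J/K.
The insulated surroundings exchange no heat, so ΔS_surr = 0 and ΔS_universe = ΔS_gas.

ΔS_universe = 47.7 J/K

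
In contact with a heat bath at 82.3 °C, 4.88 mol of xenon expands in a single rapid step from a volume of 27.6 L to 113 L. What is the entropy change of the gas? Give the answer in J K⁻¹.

ΔS_gas = 57.2 J/K

Entropy is a state function, so ΔS_gas depends only on the end states.
For an isothermal ideal gas ΔS_gas = nR ln(V₂/V₁) = 4.88 × 8.314 × ln(113/27.6) = 57.2 J/K.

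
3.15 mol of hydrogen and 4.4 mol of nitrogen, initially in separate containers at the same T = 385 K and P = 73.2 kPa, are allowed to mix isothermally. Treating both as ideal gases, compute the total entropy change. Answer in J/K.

ΔS_mix = 42.6 J/K

Mole fractions: x_A = 3.15/7.55 = 0.417, x_B = 0.583.
ΔS_mix = −R(n_A ln x_A + n_B ln x_B) = −8.314 × (3.15 ln 0.417 + 4.4 ln 0.583) = 42.6 J/K.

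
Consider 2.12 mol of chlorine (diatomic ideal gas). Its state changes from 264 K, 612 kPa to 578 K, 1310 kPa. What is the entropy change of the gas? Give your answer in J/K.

ΔS = nC_p ln(T₂/T₁) − nR ln(P₂/P₁), with C_p = 7R/2 = 29.1 J mol⁻¹ K⁻¹ for a diatomic ideal gas.
ΔS = 2.12 × [29.1 × ln(578/264) − 8.314 × ln(1310/612)] = 34.9 J/K.

ΔS = 34.9 J/K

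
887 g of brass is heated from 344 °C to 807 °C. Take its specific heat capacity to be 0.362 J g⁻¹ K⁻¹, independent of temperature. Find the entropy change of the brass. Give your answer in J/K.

In kelvin: T₁ = 617.15 K, T₂ = 1080.15 K. ΔS = ∫dQ_rev/T = m c ln(T₂/T₁) = 887 × 0.362 × ln(1080.15/617.15) = 180 J/K.

ΔS = 180 J/K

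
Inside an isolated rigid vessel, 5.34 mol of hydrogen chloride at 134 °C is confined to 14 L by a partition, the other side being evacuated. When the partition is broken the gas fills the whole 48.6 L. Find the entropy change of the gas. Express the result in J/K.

ΔS_gas = 55.3 J/K

For an ideal gas in free expansion Q = 0 and W = 0, so T is unchanged.
Entropy is a state function; using a reversible isothermal path, ΔS_gas = nR ln(V₂/V₁) = 5.34 × 8.314 × ln(48.6/14) = 55.3 J/K.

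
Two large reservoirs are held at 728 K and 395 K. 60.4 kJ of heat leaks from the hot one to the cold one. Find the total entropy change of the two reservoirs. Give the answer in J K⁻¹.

ΔS_total = 69.9 J/K

ΔS_hot = −Q/T_H = −60400/728 = -82.97 J/K and ΔS_cold = +Q/T_C = 60400/395 = 152.9 J/K.
ΔS_total = -82.97 + 152.9 = 69.9 J/K, positive as the second law requires.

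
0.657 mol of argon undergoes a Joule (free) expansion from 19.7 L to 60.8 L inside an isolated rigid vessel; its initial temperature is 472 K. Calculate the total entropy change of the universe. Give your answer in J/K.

For an ideal gas in free expansion Q = 0 and W = 0, so T is unchanged.
Entropy is a state function; using a reversible isothermal path, ΔS_gas = nR ln(V₂/V₁) = 0.657 × 8.314 × ln(60.8/19.7) = 6.16 J/K.
The insulated surroundings exchange no heat, so ΔS_surr = 0 and ΔS_universe = ΔS_gas.

ΔS_universe = 6.16 J/K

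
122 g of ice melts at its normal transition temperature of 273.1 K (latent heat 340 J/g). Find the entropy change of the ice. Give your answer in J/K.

Heat absorbed by the substance: Q = mL = 122 × 340 = 41480 J.
At constant T, ΔS = Q_rev/T = 41480 / 273.1 = 152 J/K.

ΔS = 152 J/K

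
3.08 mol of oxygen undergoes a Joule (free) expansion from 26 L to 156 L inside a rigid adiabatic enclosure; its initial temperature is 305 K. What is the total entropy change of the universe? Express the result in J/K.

ΔS_universe = 45.9 J/K

No heat is exchanged and no work is done, so the ideal-gas temperature stays constant.
Entropy is a state function; using a reversible isothermal path, ΔS_gas = nR ln(V₂/V₁) = 3.08 × 8.314 × ln(156/26) = 45.9 J/K.
The insulated surroundings exchange no heat, so ΔS_surr = 0 and ΔS_universe = ΔS_gas.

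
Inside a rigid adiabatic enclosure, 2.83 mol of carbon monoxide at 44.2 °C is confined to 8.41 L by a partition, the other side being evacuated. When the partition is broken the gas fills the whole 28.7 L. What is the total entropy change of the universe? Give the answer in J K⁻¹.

No heat is exchanged and no work is done, so the ideal-gas temperature stays constant.
Entropy is a state function; using a reversible isothermal path, ΔS_gas = nR ln(V₂/V₁) = 2.83 × 8.314 × ln(28.7/8.41) = 28.9 J/K.
The insulated surroundings exchange no heat, so ΔS_surr = 0 and ΔS_universe = ΔS_gas.

ΔS_universe = 28.9 J/K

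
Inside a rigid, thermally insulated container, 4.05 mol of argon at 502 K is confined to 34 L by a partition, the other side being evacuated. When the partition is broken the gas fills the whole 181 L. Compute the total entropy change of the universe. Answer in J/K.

No heat is exchanged and no work is done, so the ideal-gas temperature stays constant.
Entropy is a state function; using a reversible isothermal path, ΔS_gas = nR ln(V₂/V₁) = 4.05 × 8.314 × ln(181/34) = 56.3 J/K.
The insulated surroundings exchange no heat, so ΔS_surr = 0 and ΔS_universe = ΔS_gas.

ΔS_universe = 56.3 J/K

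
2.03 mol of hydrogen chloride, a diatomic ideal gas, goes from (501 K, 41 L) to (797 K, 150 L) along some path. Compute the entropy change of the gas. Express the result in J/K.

ΔS = 41.5 J/K

Entropy is a state function: ΔS = nC_V ln(T₂/T₁) + nR ln(V₂/V₁), with C_V = 5R/2 = 20.79 J mol⁻¹ K⁻¹ for a diatomic ideal gas.
ΔS = 2.03 × [20.79 × ln(797/501) + 8.314 × ln(150/41)] = 41.5 J/K.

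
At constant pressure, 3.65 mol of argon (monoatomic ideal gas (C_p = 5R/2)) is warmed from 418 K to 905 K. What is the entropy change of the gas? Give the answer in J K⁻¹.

At constant pressure, ΔS = nC_p ln(T₂/T₁) with C_p = 5R/2 = 20.79 J mol⁻¹ K⁻¹.
ΔS = 3.65 × 20.79 × ln(905/418) = 58.6 J/K.

ΔS = 58.6 J/K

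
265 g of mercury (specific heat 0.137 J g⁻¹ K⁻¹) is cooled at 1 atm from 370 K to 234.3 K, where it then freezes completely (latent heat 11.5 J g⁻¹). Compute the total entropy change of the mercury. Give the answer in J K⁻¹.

Cooling step: ΔS₁ = m c ln(T_tr/T_i) = 265 × 0.137 × ln(234.3/370) = -16.59 J/K.
Phase change: ΔS₂ = −mL/T_tr = −265 × 11.5 / 234.3 = -13.01 J/K.
ΔS_total = (-16.59) + (-13.01) = -29.6 J/K.

ΔS = -29.6 J/K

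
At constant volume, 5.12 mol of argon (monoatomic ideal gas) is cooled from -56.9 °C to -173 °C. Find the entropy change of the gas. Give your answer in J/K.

In kelvin: T₁ = 216.25 K, T₂ = 100.15 K. At constant volume, ΔS = nC_V ln(T₂/T₁) with C_V = 3R/2 = 12.47 J mol⁻¹ K⁻¹.
ΔS = 5.12 × 12.47 × ln(100.15/216.25) = -49.2 J/K.

ΔS = -49.2 J/K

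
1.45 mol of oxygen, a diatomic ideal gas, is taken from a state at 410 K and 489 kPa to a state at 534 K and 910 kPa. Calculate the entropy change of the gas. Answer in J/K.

ΔS = 3.66 J/K

ΔS = nC_p ln(T₂/T₁) − nR ln(P₂/P₁), with C_p = 7R/2 = 29.1 J mol⁻¹ K⁻¹ for a diatomic ideal gas.
ΔS = 1.45 × [29.1 × ln(534/410) − 8.314 × ln(910/489)] = 3.66 J/K.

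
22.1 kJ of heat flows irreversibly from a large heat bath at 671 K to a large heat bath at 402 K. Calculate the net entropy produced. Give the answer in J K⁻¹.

ΔS_total = 22 J/K

ΔS_hot = −Q/T_H = −22100/671 = -32.94 J/K and ΔS_cold = +Q/T_C = 22100/402 = 54.98 J/K.
ΔS_total = -32.94 + 54.98 = 22 J/K, positive as the second law requires.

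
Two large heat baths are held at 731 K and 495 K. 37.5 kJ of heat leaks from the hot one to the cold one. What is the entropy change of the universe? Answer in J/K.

ΔS_total = 24.5 J/K

ΔS_hot = −Q/T_H = −37500/731 = -51.3 J/K and ΔS_cold = +Q/T_C = 37500/495 = 75.76 J/K.
ΔS_total = -51.3 + 75.76 = 24.5 J/K, positive as the second law requires.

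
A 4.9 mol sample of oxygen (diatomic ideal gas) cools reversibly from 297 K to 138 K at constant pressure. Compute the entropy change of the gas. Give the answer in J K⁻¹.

ΔS = -109 J/K

At constant pressure, ΔS = nC_p ln(T₂/T₁) with C_p = 7R/2 = 29.1 J mol⁻¹ K⁻¹.
ΔS = 4.9 × 29.1 × ln(138/297) = -109 J/K.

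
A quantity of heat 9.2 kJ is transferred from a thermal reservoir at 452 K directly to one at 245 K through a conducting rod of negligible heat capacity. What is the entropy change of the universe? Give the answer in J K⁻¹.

ΔS_total = 17.2 J/K

ΔS_hot = −Q/T_H = −9200/452 = -20.35 J/K and ΔS_cold = +Q/T_C = 9200/245 = 37.55 J/K.
ΔS_total = -20.35 + 37.55 = 17.2 J/K, positive as the second law requires.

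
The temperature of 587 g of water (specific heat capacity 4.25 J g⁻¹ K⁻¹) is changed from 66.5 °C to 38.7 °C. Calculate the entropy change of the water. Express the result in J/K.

ΔS = -213 J/K

In kelvin: T₁ = 339.65 K, T₂ = 311.85 K. ΔS = ∫dQ_rev/T = m c ln(T₂/T₁) = 587 × 4.25 × ln(311.85/339.65) = -213 J/K.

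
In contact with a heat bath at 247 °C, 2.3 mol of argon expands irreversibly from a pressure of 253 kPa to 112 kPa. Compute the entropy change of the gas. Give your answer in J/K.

Entropy is a state function, so ΔS_gas depends only on the end states.
For an isothermal ideal gas ΔS_gas = nR ln(P₁/P₂) = 2.3 × 8.314 × ln(253/112) = 15.6 J/K.

ΔS_gas = 15.6 J/K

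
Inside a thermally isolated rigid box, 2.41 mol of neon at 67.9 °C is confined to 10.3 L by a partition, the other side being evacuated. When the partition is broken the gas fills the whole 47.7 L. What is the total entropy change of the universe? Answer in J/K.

No heat is exchanged and no work is done, so the ideal-gas temperature stays constant.
Entropy is a state function; using a reversible isothermal path, ΔS_gas = nR ln(V₂/V₁) = 2.41 × 8.314 × ln(47.7/10.3) = 30.7 J/K.
The insulated surroundings exchange no heat, so ΔS_surr = 0 and ΔS_universe = ΔS_gas.

ΔS_universe = 30.7 J/K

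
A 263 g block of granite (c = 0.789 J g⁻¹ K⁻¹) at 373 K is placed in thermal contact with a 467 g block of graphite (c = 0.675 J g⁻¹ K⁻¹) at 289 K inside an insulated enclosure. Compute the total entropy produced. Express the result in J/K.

Energy balance: T_f = (m₁c₁T₁ + m₂c₂T₂)/(m₁c₁ + m₂c₂) = 322.35 K.
ΔS₁ = m₁c₁ ln(T_f/T₁) = 207.507 × ln(322.35/373) = -30.29 J/K.
ΔS₂ = m₂c₂ ln(T_f/T₂) = 315.225 × ln(322.35/289) = 34.42 J/K.
ΔS_total = -30.29 + 34.42 = 4.13 J/K.

ΔS_total = 4.13 J/K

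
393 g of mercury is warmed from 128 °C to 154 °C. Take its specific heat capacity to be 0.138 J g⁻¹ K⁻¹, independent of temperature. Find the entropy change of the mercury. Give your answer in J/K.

ΔS = 3.41 J/K

In kelvin: T₁ = 401.15 K, T₂ = 427.15 K. ΔS = ∫dQ_rev/T = m c ln(T₂/T₁) = 393 × 0.138 × ln(427.15/401.15) = 3.41 J/K.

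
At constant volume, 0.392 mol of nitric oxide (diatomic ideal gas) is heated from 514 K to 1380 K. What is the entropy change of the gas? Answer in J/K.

At constant volume, ΔS = nC_V ln(T₂/T₁) with C_V = 5R/2 = 20.79 J mol⁻¹ K⁻¹.
ΔS = 0.392 × 20.79 × ln(1380/514) = 8.05 J/K.

ΔS = 8.05 J/K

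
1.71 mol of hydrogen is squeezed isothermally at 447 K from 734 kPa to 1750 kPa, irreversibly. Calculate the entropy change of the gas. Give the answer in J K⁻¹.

Entropy is a state function, so ΔS_gas depends only on the end states.
For an isothermal ideal gas ΔS_gas = nR ln(P₁/P₂) = 1.71 × 8.314 × ln(734/1750) = -12.4 J/K.

ΔS_gas = -12.4 J/K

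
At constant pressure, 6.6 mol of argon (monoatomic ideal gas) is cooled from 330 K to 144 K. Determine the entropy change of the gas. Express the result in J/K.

At constant pressure, ΔS = nC_p ln(T₂/T₁) with C_p = 5R/2 = 20.79 J mol⁻¹ K⁻¹.
ΔS = 6.6 × 20.79 × ln(144/330) = -114 J/K.

ΔS = -114 J/K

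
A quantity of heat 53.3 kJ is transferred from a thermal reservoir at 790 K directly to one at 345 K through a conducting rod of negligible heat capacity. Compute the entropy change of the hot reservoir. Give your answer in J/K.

ΔS_hot = -67.5 J/K

The hot reservoir loses heat Q, so ΔS_hot = −Q/T_H = −53300/790 = -67.5 J/K.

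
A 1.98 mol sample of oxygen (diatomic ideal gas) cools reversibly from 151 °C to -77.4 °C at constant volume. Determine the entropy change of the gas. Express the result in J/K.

In kelvin: T₁ = 424.15 K, T₂ = 195.75 K. At constant volume, ΔS = nC_V ln(T₂/T₁) with C_V = 5R/2 = 20.79 J mol⁻¹ K⁻¹.
ΔS = 1.98 × 20.79 × ln(195.75/424.15) = -31.8 J/K.

ΔS = -31.8 J/K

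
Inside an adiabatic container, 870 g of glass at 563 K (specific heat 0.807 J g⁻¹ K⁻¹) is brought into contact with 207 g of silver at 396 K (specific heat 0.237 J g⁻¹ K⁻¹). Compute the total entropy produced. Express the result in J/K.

ΔS_total = 2.57 J/K

Energy balance: T_f = (m₁c₁T₁ + m₂c₂T₂)/(m₁c₁ + m₂c₂) = 552.09 K.
ΔS₁ = m₁c₁ ln(T_f/T₁) = 702.09 × ln(552.09/563) = -13.735 J/K.
ΔS₂ = m₂c₂ ln(T_f/T₂) = 49.059 × ln(552.09/396) = 16.302 J/K.
ΔS_total = -13.735 + 16.302 = 2.57 J/K.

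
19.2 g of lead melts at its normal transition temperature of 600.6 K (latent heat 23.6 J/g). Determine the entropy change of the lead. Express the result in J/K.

Heat absorbed by the substance: Q = mL = 19.2 × 23.6 = 453.12 J.
At constant T, ΔS = Q_rev/T = 453.12 / 600.6 = 0.754 J/K.

ΔS = 0.754 J/K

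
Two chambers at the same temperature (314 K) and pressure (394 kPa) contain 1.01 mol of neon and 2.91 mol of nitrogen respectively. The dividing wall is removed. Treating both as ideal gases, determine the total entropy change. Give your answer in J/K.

Mole fractions: x_A = 1.01/3.92 = 0.258, x_B = 0.742.
ΔS_mix = −R(n_A ln x_A + n_B ln x_B) = −8.314 × (1.01 ln 0.258 + 2.91 ln 0.742) = 18.6 J/K.

ΔS_mix = 18.6 J/K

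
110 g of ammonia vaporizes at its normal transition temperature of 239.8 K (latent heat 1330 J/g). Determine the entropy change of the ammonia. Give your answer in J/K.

ΔS = 610 J/K

Heat absorbed by the substance: Q = mL = 110 × 1330 = 146300 J.
At constant T, ΔS = Q_rev/T = 146300 / 239.8 = 610 J/K.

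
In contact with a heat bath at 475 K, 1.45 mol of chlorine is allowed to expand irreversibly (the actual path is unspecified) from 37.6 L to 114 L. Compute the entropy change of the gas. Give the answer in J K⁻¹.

ΔS_gas = 13.4 J/K

Entropy is a state function, so ΔS_gas depends only on the end states.
For an isothermal ideal gas ΔS_gas = nR ln(V₂/V₁) = 1.45 × 8.314 × ln(114/37.6) = 13.4 J/K.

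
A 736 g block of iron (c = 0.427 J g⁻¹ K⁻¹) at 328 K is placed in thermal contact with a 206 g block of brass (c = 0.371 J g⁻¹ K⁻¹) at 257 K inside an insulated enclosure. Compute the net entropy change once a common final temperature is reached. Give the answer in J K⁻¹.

Energy balance: T_f = (m₁c₁T₁ + m₂c₂T₂)/(m₁c₁ + m₂c₂) = 314.11 K.
ΔS₁ = m₁c₁ ln(T_f/T₁) = 314.272 × ln(314.11/328) = -13.6 J/K.
ΔS₂ = m₂c₂ ln(T_f/T₂) = 76.426 × ln(314.11/257) = 15.34 J/K.
ΔS_total = -13.6 + 15.34 = 1.74 J/K.

ΔS_total = 1.74 J/K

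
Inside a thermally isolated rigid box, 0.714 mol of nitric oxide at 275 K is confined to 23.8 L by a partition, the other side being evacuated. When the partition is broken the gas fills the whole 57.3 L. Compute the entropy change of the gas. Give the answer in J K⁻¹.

ΔS_gas = 5.22 J/K

For an ideal gas in free expansion Q = 0 and W = 0, so T is unchanged.
Entropy is a state function; using a reversible isothermal path, ΔS_gas = nR ln(V₂/V₁) = 0.714 × 8.314 × ln(57.3/23.8) = 5.22 J/K.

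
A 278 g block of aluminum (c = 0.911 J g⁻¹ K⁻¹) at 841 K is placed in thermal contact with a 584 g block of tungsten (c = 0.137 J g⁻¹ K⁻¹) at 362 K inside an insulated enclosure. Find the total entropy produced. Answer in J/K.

Energy balance: T_f = (m₁c₁T₁ + m₂c₂T₂)/(m₁c₁ + m₂c₂) = 726.01 K.
ΔS₁ = m₁c₁ ln(T_f/T₁) = 253.258 × ln(726.01/841) = -37.24 J/K.
ΔS₂ = m₂c₂ ln(T_f/T₂) = 80.008 × ln(726.01/362) = 55.68 J/K.
ΔS_total = -37.24 + 55.68 = 18.4 J/K.

ΔS_total = 18.4 J/K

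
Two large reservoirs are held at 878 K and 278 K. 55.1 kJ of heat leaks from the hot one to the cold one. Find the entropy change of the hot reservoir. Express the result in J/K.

ΔS_hot = -62.8 J/K

The hot reservoir loses heat Q, so ΔS_hot = −Q/T_H = −55100/878 = -62.8 J/K.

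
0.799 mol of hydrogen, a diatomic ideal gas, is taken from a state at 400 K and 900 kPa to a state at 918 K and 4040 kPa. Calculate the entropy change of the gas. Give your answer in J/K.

ΔS = nC_p ln(T₂/T₁) − nR ln(P₂/P₁), with C_p = 7R/2 = 29.1 J mol⁻¹ K⁻¹ for a diatomic ideal gas.
ΔS = 0.799 × [29.1 × ln(918/400) − 8.314 × ln(4040/900)] = 9.34 J/K.

ΔS = 9.34 J/K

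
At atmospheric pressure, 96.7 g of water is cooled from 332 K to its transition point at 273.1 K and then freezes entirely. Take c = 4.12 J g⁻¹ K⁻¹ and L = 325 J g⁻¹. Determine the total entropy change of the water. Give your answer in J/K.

Cooling step: ΔS₁ = m c ln(T_tr/T_i) = 96.7 × 4.12 × ln(273.1/332) = -77.81 J/K.
Phase change: ΔS₂ = −mL/T_tr = −96.7 × 325 / 273.1 = -115.1 J/K.
ΔS_total = (-77.81) + (-115.1) = -193 J/K.

ΔS = -193 J/K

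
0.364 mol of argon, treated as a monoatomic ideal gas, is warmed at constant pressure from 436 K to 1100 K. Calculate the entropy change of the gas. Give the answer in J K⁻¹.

At constant pressure, ΔS = nC_p ln(T₂/T₁) with C_p = 5R/2 = 20.79 J mol⁻¹ K⁻¹.
ΔS = 0.364 × 20.79 × ln(1100/436) = 7 J/K.

ΔS = 7 J/K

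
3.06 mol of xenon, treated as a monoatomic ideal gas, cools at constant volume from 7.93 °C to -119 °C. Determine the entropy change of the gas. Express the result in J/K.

In kelvin: T₁ = 281.08 K, T₂ = 154.15 K. At constant volume, ΔS = nC_V ln(T₂/T₁) with C_V = 3R/2 = 12.47 J mol⁻¹ K⁻¹.
ΔS = 3.06 × 12.47 × ln(154.15/281.08) = -22.9 J/K.

ΔS = -22.9 J/K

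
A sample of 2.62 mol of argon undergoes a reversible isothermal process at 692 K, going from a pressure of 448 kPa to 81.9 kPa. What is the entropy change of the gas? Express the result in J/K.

ΔS_gas = 37 J/K

For an isothermal ideal gas ΔS_gas = nR ln(P₁/P₂) = 2.62 × 8.314 × ln(448/81.9) = 37 J/K.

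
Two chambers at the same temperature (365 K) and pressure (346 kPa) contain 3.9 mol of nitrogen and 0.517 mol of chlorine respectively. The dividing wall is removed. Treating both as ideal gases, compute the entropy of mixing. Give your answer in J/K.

ΔS_mix = 13.3 J/K

Mole fractions: x_A = 3.9/4.42 = 0.883, x_B = 0.117.
ΔS_mix = −R(n_A ln x_A + n_B ln x_B) = −8.314 × (3.9 ln 0.883 + 0.517 ln 0.117) = 13.3 J/K.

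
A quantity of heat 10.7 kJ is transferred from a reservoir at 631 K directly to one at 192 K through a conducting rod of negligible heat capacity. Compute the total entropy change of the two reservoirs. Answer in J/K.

ΔS_total = 38.8 J/K

ΔS_hot = −Q/T_H = −10700/631 = -16.96 J/K and ΔS_cold = +Q/T_C = 10700/192 = 55.73 J/K.
ΔS_total = -16.96 + 55.73 = 38.8 J/K, positive as the second law requires.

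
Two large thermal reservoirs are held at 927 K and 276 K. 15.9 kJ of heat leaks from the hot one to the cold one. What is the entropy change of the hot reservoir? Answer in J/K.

ΔS_hot = -17.2 J/K

The hot reservoir loses heat Q, so ΔS_hot = −Q/T_H = −15900/927 = -17.2 J/K.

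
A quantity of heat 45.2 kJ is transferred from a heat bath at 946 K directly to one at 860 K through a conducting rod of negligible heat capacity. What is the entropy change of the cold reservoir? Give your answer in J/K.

ΔS_cold = 52.6 J/K

The cold reservoir gains heat Q, so ΔS_cold = +Q/T_C = 45200/860 = 52.6 J/K.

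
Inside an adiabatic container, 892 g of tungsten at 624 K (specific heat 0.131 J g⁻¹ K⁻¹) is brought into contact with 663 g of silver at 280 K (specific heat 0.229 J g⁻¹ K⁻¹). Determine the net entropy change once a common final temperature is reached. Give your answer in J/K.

ΔS_total = 21.4 J/K

Energy balance: T_f = (m₁c₁T₁ + m₂c₂T₂)/(m₁c₁ + m₂c₂) = 429.61 K.
ΔS₁ = m₁c₁ ln(T_f/T₁) = 116.852 × ln(429.61/624) = -43.62 J/K.
ΔS₂ = m₂c₂ ln(T_f/T₂) = 151.827 × ln(429.61/280) = 65 J/K.
ΔS_total = -43.62 + 65 = 21.4 J/K.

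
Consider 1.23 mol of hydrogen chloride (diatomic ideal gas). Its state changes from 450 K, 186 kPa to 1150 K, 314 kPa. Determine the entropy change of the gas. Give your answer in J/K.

ΔS = nC_p ln(T₂/T₁) − nR ln(P₂/P₁), with C_p = 7R/2 = 29.1 J mol⁻¹ K⁻¹ for a diatomic ideal gas.
ΔS = 1.23 × [29.1 × ln(1150/450) − 8.314 × ln(314/186)] = 28.2 J/K.

ΔS = 28.2 J/K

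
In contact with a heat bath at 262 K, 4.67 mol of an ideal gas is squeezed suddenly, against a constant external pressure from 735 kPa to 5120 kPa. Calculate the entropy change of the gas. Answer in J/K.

ΔS_gas = -75.4 J/K

Entropy is a state function, so ΔS_gas depends only on the end states.
For an isothermal ideal gas ΔS_gas = nR ln(P₁/P₂) = 4.67 × 8.314 × ln(735/5120) = -75.4 J/K.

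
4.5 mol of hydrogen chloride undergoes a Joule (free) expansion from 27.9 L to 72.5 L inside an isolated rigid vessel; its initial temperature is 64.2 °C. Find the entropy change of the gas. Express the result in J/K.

For an ideal gas in free expansion Q = 0 and W = 0, so T is unchanged.
Entropy is a state function; using a reversible isothermal path, ΔS_gas = nR ln(V₂/V₁) = 4.5 × 8.314 × ln(72.5/27.9) = 35.7 J/K.

ΔS_gas = 35.7 J/K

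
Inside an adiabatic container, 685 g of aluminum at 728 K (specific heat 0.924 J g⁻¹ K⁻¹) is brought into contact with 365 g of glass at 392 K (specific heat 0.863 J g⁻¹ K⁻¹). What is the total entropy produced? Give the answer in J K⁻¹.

Energy balance: T_f = (m₁c₁T₁ + m₂c₂T₂)/(m₁c₁ + m₂c₂) = 616.35 K.
ΔS₁ = m₁c₁ ln(T_f/T₁) = 632.94 × ln(616.35/728) = -105.4 J/K.
ΔS₂ = m₂c₂ ln(T_f/T₂) = 314.995 × ln(616.35/392) = 142.6 J/K.
ΔS_total = -105.4 + 142.6 = 37.2 J/K.

ΔS_total = 37.2 J/K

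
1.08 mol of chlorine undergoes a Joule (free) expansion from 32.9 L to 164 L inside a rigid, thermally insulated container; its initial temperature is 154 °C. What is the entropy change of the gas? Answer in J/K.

ΔS_gas = 14.4 J/K

No heat is exchanged and no work is done, so the ideal-gas temperature stays constant.
Entropy is a state function; using a reversible isothermal path, ΔS_gas = nR ln(V₂/V₁) = 1.08 × 8.314 × ln(164/32.9) = 14.4 J/K.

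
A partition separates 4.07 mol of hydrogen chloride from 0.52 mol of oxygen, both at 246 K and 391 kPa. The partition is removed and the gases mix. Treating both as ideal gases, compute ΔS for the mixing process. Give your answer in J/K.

ΔS_mix = 13.5 J/K

Mole fractions: x_A = 4.07/4.59 = 0.887, x_B = 0.113.
ΔS_mix = −R(n_A ln x_A + n_B ln x_B) = −8.314 × (4.07 ln 0.887 + 0.52 ln 0.113) = 13.5 J/K.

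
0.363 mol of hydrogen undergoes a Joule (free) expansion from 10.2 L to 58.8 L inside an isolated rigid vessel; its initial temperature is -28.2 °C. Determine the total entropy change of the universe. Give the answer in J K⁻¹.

ΔS_universe = 5.29 J/K

For an ideal gas in free expansion Q = 0 and W = 0, so T is unchanged.
Entropy is a state function; using a reversible isothermal path, ΔS_gas = nR ln(V₂/V₁) = 0.363 × 8.314 × ln(58.8/10.2) = 5.29 J/K.
The insulated surroundings exchange no heat, so ΔS_surr = 0 and ΔS_universe = ΔS_gas.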